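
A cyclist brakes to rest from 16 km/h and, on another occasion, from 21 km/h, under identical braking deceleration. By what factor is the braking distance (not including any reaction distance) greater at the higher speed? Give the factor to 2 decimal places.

Factor ≈ 1.72

Braking distance d = v²/(2a), so with a fixed, d ∝ v².
Factor = (21/16)² = 1.3125² = 1.7227.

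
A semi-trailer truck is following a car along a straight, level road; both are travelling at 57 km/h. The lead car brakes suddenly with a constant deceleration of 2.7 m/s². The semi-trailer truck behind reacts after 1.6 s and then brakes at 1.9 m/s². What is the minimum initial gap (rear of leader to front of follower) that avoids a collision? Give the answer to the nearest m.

57 km/h ÷ 3.6 = 15.8333 m/s.
Leader travels v²/(2a_L) = 250.693 / 5.400 = 46.425 m before stopping.
Follower covers v·t_r = 15.8333 × 1.6 = 25.333 m while reacting, then v²/(2a_F) = 250.693 / 3.800 = 65.972 m while braking, for a total of 25.333 + 65.972 = 91.305 m.
Since a_F ≤ a_L and the follower starts braking later, the follower is never slower than the leader, so the closest approach is when both have stopped.
Minimum gap = 91.305 − 46.425 = 44.880 m.

Minimum gap ≈ 45 m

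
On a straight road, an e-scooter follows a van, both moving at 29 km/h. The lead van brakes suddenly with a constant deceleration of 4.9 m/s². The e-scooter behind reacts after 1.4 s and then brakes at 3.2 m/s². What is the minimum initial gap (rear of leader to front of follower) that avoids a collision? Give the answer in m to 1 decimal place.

Minimum gap ≈ 14.8 m

29 km/h ÷ 3.6 = 8.0556 m/s.
Leader travels v²/(2a_L) = 64.893 / 9.800 = 6.622 m before stopping.
Follower covers v·t_r = 8.0556 × 1.4 = 11.278 m while reacting, then v²/(2a_F) = 64.893 / 6.400 = 10.140 m while braking, for a total of 11.278 + 10.140 = 21.418 m.
Since a_F ≤ a_L and the follower starts braking later, the follower is never slower than the leader, so the closest approach is when both have stopped.
Minimum gap = 21.418 − 6.622 = 14.796 m.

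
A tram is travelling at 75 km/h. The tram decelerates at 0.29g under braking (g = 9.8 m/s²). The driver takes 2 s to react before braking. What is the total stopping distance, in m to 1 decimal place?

Total stopping distance ≈ 118.0 m

75 km/h ÷ 3.6 = 20.8333 m/s.
a = 0.29 × 9.8 = 2.842 m/s².
Reaction distance = v·t_r = 20.8333 × 2 = 41.667 m.
Braking distance = v²/(2a) = 20.8333² / (2 × 2.842) = 434.026 / 5.684 = 76.359 m.
Total = 41.667 + 76.359 = 118.026 m.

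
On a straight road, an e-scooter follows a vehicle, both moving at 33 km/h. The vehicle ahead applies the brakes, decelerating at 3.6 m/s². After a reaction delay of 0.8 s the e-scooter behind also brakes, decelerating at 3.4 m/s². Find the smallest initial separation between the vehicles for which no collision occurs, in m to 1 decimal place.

33 km/h ÷ 3.6 = 9.1667 m/s.
Leader travels v²/(2a_L) = 84.028 / 7.200 = 11.671 m before stopping.
Follower covers v·t_r = 9.1667 × 0.8 = 7.333 m while reacting, then v²/(2a_F) = 84.028 / 6.800 = 12.357 m while braking, for a total of 7.333 + 12.357 = 19.690 m.
Since a_F ≤ a_L and the follower starts braking later, the follower is never slower than the leader, so the closest approach is when both have stopped.
Minimum gap = 19.690 − 11.671 = 8.019 m.

Minimum gap ≈ 8.0 m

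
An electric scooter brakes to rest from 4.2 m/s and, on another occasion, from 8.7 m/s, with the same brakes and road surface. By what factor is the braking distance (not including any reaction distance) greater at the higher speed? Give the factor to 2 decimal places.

Braking distance d = v²/(2a), so with a fixed, d ∝ v².
Factor = (8.7/4.2)² = 2.0714² = 4.2907.

Factor ≈ 4.29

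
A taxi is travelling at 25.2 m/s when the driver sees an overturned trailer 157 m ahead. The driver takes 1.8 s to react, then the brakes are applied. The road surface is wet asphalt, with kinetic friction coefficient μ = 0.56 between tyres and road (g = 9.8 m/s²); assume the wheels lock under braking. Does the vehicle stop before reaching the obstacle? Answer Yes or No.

a = μg = 0.56 × 9.8 = 5.488 m/s².
Reaction distance = 25.2000 × 1.8 = 45.360 m.
Braking distance = v²/(2a) = 635.040 / 10.976 = 57.857 m.
Total stopping distance = 45.360 + 57.857 = 103.217 m, vs 157 m available — it stops with 157 − 103.217 = 53.783 m to spare.

Yes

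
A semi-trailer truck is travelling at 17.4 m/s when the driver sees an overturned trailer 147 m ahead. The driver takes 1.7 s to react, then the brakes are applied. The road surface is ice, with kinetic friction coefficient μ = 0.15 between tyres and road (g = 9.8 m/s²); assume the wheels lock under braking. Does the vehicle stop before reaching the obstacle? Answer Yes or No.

Yes

a = μg = 0.15 × 9.8 = 1.470 m/s².
Reaction distance = 17.4000 × 1.7 = 29.580 m.
Braking distance = v²/(2a) = 302.760 / 2.940 = 102.980 m.
Total stopping distance = 29.580 + 102.980 = 132.560 m, vs 147 m available — it stops with 147 − 132.560 = 14.440 m to spare.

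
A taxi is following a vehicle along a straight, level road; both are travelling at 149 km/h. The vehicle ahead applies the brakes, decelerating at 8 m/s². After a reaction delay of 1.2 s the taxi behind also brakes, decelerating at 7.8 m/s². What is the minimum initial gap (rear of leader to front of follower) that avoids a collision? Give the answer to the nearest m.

Minimum gap ≈ 52 m

149 km/h ÷ 3.6 = 41.3889 m/s.
Leader travels v²/(2a_L) = 1713.041 / 16.000 = 107.065 m before stopping.
Follower covers v·t_r = 41.3889 × 1.2 = 49.667 m while reacting, then v²/(2a_F) = 1713.041 / 15.600 = 109.810 m while braking, for a total of 49.667 + 109.810 = 159.477 m.
Since a_F ≤ a_L and the follower starts braking later, the follower is never slower than the leader, so the closest approach is when both have stopped.
Minimum gap = 159.477 − 107.065 = 52.412 m.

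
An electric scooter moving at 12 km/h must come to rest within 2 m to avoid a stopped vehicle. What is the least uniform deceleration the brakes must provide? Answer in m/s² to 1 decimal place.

Required deceleration ≈ 2.8 m/s²

12 km/h ÷ 3.6 = 3.3333 m/s.
v² = 2a·d ⇒ a = v²/(2d) = 3.3333² / (2 × 2.000) = 11.111 / 4.000 = 2.7778 m/s².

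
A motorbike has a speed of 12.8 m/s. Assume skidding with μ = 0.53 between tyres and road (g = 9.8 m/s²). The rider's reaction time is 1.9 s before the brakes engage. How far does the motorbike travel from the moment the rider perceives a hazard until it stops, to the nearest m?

Total stopping distance ≈ 40 m

a = μg = 0.53 × 9.8 = 5.194 m/s².
Reaction distance = v·t_r = 12.8000 × 1.9 = 24.320 m.
Braking distance = v²/(2a) = 12.8000² / (2 × 5.194) = 163.840 / 10.388 = 15.772 m.
Total = 24.320 + 15.772 = 40.092 m.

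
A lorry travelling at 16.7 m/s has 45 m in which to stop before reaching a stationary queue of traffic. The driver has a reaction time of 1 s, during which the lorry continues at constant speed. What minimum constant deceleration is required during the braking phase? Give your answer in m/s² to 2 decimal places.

Distance covered during reaction = 16.7000 × 1 = 16.700 m.
Distance available for braking: 45 − 16.700 = 28.300 m.
v² = 2a·d ⇒ a = v²/(2d) = 16.7000² / (2 × 28.300) = 278.890 / 56.600 = 4.9274 m/s².

Required deceleration ≈ 4.93 m/s²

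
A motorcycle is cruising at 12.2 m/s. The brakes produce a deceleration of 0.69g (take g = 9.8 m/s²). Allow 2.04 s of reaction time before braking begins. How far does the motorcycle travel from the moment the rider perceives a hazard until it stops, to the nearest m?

a = 0.69 × 9.8 = 6.762 m/s².
Reaction distance = v·t_r = 12.2000 × 2.04 = 24.888 m.
Braking distance = v²/(2a) = 12.2000² / (2 × 6.762) = 148.840 / 13.524 = 11.006 m.
Total = 24.888 + 11.006 = 35.894 m.

Total stopping distance ≈ 36 m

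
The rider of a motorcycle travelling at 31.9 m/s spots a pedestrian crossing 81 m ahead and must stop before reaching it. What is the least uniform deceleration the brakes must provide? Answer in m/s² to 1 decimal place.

v² = 2a·d ⇒ a = v²/(2d) = 31.9000² / (2 × 81.000) = 1017.610 / 162.000 = 6.2815 m/s².

Required deceleration ≈ 6.3 m/s²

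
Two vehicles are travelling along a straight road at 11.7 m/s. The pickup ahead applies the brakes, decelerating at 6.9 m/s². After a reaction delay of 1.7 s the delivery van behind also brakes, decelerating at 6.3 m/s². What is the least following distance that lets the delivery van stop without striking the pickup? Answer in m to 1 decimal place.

Minimum gap ≈ 20.8 m

Leader travels v²/(2a_L) = 136.890 / 13.800 = 9.920 m before stopping.
Follower covers v·t_r = 11.7000 × 1.7 = 19.890 m while reacting, then v²/(2a_F) = 136.890 / 12.600 = 10.864 m while braking, for a total of 19.890 + 10.864 = 30.754 m.
Since a_F ≤ a_L and the follower starts braking later, the follower is never slower than the leader, so the closest approach is when both have stopped.
Minimum gap = 30.754 − 9.920 = 20.834 m.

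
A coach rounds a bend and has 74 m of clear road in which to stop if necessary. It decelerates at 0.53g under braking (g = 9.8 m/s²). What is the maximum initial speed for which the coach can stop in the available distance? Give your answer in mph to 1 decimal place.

Maximum speed ≈ 62.0 mph

a = 0.53 × 9.8 = 5.194 m/s².
v²/(2a) = d ⇒ v = √(2 × 5.194 × 74) = √768.71 = 27.7256 m/s.
27.7256 m/s ÷ 0.44704 = 62.020 mph.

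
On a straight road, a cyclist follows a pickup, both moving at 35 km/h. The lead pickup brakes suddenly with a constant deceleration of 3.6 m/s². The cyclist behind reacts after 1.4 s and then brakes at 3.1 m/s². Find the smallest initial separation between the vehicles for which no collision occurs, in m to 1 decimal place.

35 km/h ÷ 3.6 = 9.7222 m/s.
Leader travels v²/(2a_L) = 94.521 / 7.200 = 13.128 m before stopping.
Follower covers v·t_r = 9.7222 × 1.4 = 13.611 m while reacting, then v²/(2a_F) = 94.521 / 6.200 = 15.245 m while braking, for a total of 13.611 + 15.245 = 28.856 m.
Since a_F ≤ a_L and the follower starts braking later, the follower is never slower than the leader, so the closest approach is when both have stopped.
Minimum gap = 28.856 − 13.128 = 15.728 m.

Minimum gap ≈ 15.7 m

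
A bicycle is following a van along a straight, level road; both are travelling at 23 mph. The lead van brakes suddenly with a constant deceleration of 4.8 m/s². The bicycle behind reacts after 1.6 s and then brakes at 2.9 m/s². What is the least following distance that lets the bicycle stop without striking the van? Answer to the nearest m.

Minimum gap ≈ 24 m

23 mph × 0.44704 = 10.2819 m/s.
Leader travels v²/(2a_L) = 105.717 / 9.600 = 11.012 m before stopping.
Follower covers v·t_r = 10.2819 × 1.6 = 16.451 m while reacting, then v²/(2a_F) = 105.717 / 5.800 = 18.227 m while braking, for a total of 16.451 + 18.227 = 34.678 m.
Since a_F ≤ a_L and the follower starts braking later, the follower is never slower than the leader, so the closest approach is when both have stopped.
Minimum gap = 34.678 − 11.012 = 23.666 m.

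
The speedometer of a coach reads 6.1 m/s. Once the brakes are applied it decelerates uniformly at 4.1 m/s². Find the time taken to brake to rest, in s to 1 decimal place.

Braking time ≈ 1.5 s

Braking time = v/a = 6.1000 / 4.100 = 1.488 s.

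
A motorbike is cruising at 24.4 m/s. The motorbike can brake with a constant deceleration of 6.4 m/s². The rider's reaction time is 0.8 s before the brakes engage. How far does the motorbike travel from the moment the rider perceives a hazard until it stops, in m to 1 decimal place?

Total stopping distance ≈ 66.0 m

Reaction distance = v·t_r = 24.4000 × 0.8 = 19.520 m.
Braking distance = v²/(2a) = 24.4000² / (2 × 6.400) = 595.360 / 12.800 = 46.512 m.
Total = 19.520 + 46.512 = 66.032 m.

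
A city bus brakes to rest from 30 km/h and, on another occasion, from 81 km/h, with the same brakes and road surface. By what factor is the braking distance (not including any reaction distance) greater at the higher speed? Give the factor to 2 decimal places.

Factor ≈ 7.29

Braking distance d = v²/(2a), so with a fixed, d ∝ v².
Factor = (81/30)² = 2.7000² = 7.2900.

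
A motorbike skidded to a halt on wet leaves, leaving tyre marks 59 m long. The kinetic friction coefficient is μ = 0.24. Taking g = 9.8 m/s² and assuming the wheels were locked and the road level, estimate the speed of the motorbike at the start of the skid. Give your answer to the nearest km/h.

Deceleration a = μg = 0.24 × 9.8 = 2.352 m/s².
v = √(2a·d) = √(2 × 2.352 × 59) = √277.536 = 16.6594 m/s.
= 16.6594 × 3.6 = 59.974 km/h.

Initial speed ≈ 60 km/h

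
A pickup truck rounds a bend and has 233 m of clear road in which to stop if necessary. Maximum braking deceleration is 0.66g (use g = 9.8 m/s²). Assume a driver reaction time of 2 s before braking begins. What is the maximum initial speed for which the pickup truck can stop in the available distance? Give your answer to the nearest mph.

Maximum speed ≈ 97 mph

a = 0.66 × 9.8 = 6.468 m/s².
Stopping distance: v·t_r + v²/(2a) = 233 with t_r = 2 s and a = 6.468 m/s².
So v² + 25.872 v − 3014.09 = 0.
Positive root: v = −a·t_r + √((a·t_r)² + 2a·d) = −12.936 + √(167.340 + 3014.09) = 43.4682 m/s.
43.4682 m/s ÷ 0.44704 = 97.236 mph.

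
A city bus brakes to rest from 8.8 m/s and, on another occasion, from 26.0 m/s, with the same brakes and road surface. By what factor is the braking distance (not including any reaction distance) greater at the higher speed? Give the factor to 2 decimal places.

Braking distance d = v²/(2a), so with a fixed, d ∝ v².
Factor = (26.0/8.8)² = 2.9545² = 8.7291.

Factor ≈ 8.73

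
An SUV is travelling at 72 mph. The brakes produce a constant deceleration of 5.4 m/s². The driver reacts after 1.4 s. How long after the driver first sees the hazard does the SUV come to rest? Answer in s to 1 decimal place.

72 mph × 0.44704 = 32.1869 m/s.
Braking time = v/a = 32.1869 / 5.400 = 5.961 s.
Total = 1.4 + 5.961 = 7.361 s.

Total time ≈ 7.4 s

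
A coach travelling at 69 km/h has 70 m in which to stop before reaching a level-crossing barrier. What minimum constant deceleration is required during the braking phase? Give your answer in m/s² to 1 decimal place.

69 km/h ÷ 3.6 = 19.1667 m/s.
v² = 2a·d ⇒ a = v²/(2d) = 19.1667² / (2 × 70.000) = 367.362 / 140.000 = 2.6240 m/s².

Required deceleration ≈ 2.6 m/s²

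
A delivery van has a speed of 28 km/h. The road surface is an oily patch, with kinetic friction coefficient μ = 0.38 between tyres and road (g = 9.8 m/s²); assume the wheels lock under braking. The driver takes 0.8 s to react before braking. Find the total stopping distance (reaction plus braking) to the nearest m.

28 km/h ÷ 3.6 = 7.7778 m/s.
a = μg = 0.38 × 9.8 = 3.724 m/s².
Reaction distance = v·t_r = 7.7778 × 0.8 = 6.222 m.
Braking distance = v²/(2a) = 7.7778² / (2 × 3.724) = 60.494 / 7.448 = 8.122 m.
Total = 6.222 + 8.122 = 14.344 m.

Total stopping distance ≈ 14 m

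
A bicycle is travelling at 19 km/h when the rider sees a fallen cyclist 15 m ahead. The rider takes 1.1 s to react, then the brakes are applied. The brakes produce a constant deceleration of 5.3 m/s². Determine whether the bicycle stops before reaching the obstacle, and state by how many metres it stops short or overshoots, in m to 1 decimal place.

19 km/h ÷ 3.6 = 5.2778 m/s.
Reaction distance = 5.2778 × 1.1 = 5.806 m.
Braking distance = v²/(2a) = 27.855 / 10.600 = 2.628 m.
Total stopping distance = 5.806 + 2.628 = 8.434 m, vs 15 m available — it stops with 15 − 8.434 = 6.566 m to spare.

Yes — it stops 6.6 m short of the obstacle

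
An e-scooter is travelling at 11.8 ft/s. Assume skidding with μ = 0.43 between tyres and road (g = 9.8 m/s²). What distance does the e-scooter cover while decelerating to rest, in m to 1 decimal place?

11.8 ft/s × 0.3048 = 3.5966 m/s.
a = μg = 0.43 × 9.8 = 4.214 m/s².
Braking distance = v²/(2a) = 3.5966² / (2 × 4.214) = 12.936 / 8.428 = 1.535 m.

Braking distance ≈ 1.5 m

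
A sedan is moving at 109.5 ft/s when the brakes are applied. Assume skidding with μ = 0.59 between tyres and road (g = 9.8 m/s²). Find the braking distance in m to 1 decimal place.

Braking distance ≈ 96.3 m

109.5 ft/s × 0.3048 = 33.3756 m/s.
a = μg = 0.59 × 9.8 = 5.782 m/s².
Braking distance = v²/(2a) = 33.3756² / (2 × 5.782) = 1113.931 / 11.564 = 96.327 m.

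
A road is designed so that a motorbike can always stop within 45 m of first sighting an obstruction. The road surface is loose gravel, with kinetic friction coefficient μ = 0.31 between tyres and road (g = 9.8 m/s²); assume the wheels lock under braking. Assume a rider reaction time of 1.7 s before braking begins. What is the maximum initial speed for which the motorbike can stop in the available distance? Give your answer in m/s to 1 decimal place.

Maximum speed ≈ 12.2 m/s

a = μg = 0.31 × 9.8 = 3.038 m/s².
Stopping distance: v·t_r + v²/(2a) = 45 with t_r = 1.7 s and a = 3.038 m/s².
So v² + 10.329 v − 273.42 = 0.
Positive root: v = −a·t_r + √((a·t_r)² + 2a·d) = −5.165 + √(26.677 + 273.42) = 12.1583 m/s.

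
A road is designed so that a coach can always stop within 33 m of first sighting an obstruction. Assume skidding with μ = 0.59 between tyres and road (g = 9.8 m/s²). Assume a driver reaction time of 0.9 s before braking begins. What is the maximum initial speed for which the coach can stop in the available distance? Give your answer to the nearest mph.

Maximum speed ≈ 34 mph

a = μg = 0.59 × 9.8 = 5.782 m/s².
Stopping distance: v·t_r + v²/(2a) = 33 with t_r = 0.9 s and a = 5.782 m/s².
So v² + 10.408 v − 381.61 = 0.
Positive root: v = −a·t_r + √((a·t_r)² + 2a·d) = −5.204 + √(27.082 + 381.61) = 15.0121 m/s.
15.0121 m/s ÷ 0.44704 = 33.581 mph.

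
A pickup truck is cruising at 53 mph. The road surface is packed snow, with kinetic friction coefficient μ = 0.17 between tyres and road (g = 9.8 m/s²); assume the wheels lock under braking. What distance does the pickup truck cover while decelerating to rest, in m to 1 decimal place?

Braking distance ≈ 168.5 m

53 mph × 0.44704 = 23.6931 m/s.
a = μg = 0.17 × 9.8 = 1.666 m/s².
Braking distance = v²/(2a) = 23.6931² / (2 × 1.666) = 561.363 / 3.332 = 168.476 m.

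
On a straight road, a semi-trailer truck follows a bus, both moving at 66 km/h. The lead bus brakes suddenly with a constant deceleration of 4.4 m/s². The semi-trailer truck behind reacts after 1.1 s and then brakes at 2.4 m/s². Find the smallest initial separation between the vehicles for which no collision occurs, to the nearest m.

66 km/h ÷ 3.6 = 18.3333 m/s.
Leader travels v²/(2a_L) = 336.110 / 8.800 = 38.194 m before stopping.
Follower covers v·t_r = 18.3333 × 1.1 = 20.167 m while reacting, then v²/(2a_F) = 336.110 / 4.800 = 70.023 m while braking, for a total of 20.167 + 70.023 = 90.190 m.
Since a_F ≤ a_L and the follower starts braking later, the follower is never slower than the leader, so the closest approach is when both have stopped.
Minimum gap = 90.190 − 38.194 = 51.996 m.

Minimum gap ≈ 52 m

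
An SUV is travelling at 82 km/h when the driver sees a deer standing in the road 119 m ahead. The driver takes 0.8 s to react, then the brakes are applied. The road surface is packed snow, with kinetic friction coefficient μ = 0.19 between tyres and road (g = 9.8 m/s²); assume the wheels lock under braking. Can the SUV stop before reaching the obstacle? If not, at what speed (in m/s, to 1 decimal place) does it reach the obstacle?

No — it strikes the obstacle at 12.0 m/s

82 km/h ÷ 3.6 = 22.7778 m/s.
a = μg = 0.19 × 9.8 = 1.862 m/s².
Reaction distance = 22.7778 × 0.8 = 18.222 m.
Braking distance needed to stop: v²/(2a) = 518.828 / 3.724 = 139.320 m, so total needed = 18.222 + 139.320 = 157.542 m > 119 m — it cannot stop.
Distance remaining when braking begins: 119 − 18.222 = 100.778 m.
v² = v₀² − 2a·d = 518.828 − 2 × 1.862 × 100.778 = 143.531 m²/s².
v = √143.531 = 11.980 m/s.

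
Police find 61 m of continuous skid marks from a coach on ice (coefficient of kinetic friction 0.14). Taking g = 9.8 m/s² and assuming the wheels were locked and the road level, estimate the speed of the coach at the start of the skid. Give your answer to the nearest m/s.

Deceleration a = μg = 0.14 × 9.8 = 1.372 m/s².
v = √(2a·d) = √(2 × 1.372 × 61) = √167.384 = 12.9377 m/s.

Initial speed ≈ 13 m/s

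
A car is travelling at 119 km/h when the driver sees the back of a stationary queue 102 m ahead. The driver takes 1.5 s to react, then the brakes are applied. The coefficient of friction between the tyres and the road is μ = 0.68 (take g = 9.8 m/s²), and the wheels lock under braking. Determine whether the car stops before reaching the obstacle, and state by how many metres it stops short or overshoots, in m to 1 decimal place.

119 km/h ÷ 3.6 = 33.0556 m/s.
a = μg = 0.68 × 9.8 = 6.664 m/s².
Reaction distance = 33.0556 × 1.5 = 49.583 m.
Braking distance = v²/(2a) = 1092.673 / 13.328 = 81.983 m.
Total stopping distance = 49.583 + 81.983 = 131.566 m, vs 102 m available — it cannot stop in time and overshoots by 131.566 − 102 = 29.566 m.

No — it overshoots by 29.6 m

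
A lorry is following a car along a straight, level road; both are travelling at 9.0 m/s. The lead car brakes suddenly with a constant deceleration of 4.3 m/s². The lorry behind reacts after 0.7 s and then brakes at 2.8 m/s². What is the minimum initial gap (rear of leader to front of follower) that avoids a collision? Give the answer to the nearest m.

Minimum gap ≈ 11 m

Leader travels v²/(2a_L) = 81.000 / 8.600 = 9.419 m before stopping.
Follower covers v·t_r = 9.0000 × 0.7 = 6.300 m while reacting, then v²/(2a_F) = 81.000 / 5.600 = 14.464 m while braking, for a total of 6.300 + 14.464 = 20.764 m.
Since a_F ≤ a_L and the follower starts braking later, the follower is never slower than the leader, so the closest approach is when both have stopped.
Minimum gap = 20.764 − 9.419 = 11.345 m.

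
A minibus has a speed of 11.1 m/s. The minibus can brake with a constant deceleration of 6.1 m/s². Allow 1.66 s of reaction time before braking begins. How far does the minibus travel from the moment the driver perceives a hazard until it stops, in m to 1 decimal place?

Total stopping distance ≈ 28.5 m

Reaction distance = v·t_r = 11.1000 × 1.66 = 18.426 m.
Braking distance = v²/(2a) = 11.1000² / (2 × 6.100) = 123.210 / 12.200 = 10.099 m.
Total = 18.426 + 10.099 = 28.525 m.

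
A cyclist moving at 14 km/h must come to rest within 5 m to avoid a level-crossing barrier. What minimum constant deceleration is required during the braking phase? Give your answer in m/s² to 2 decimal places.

14 km/h ÷ 3.6 = 3.8889 m/s.
v² = 2a·d ⇒ a = v²/(2d) = 3.8889² / (2 × 5.000) = 15.124 / 10.000 = 1.5124 m/s².

Required deceleration ≈ 1.51 m/s²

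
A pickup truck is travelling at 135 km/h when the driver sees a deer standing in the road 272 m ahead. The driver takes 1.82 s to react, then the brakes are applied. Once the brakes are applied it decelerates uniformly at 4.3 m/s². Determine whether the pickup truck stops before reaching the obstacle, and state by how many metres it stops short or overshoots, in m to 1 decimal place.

135 km/h ÷ 3.6 = 37.5000 m/s.
Reaction distance = 37.5000 × 1.82 = 68.250 m.
Braking distance = v²/(2a) = 1406.250 / 8.600 = 163.517 m.
Total stopping distance = 68.250 + 163.517 = 231.767 m, vs 272 m available — it stops with 272 − 231.767 = 40.233 m to spare.

Yes — it stops 40.2 m short of the obstacle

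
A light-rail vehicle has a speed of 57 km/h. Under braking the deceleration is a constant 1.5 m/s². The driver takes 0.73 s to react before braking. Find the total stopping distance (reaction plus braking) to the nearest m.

Total stopping distance ≈ 95 m

57 km/h ÷ 3.6 = 15.8333 m/s.
Reaction distance = v·t_r = 15.8333 × 0.73 = 11.558 m.
Braking distance = v²/(2a) = 15.8333² / (2 × 1.500) = 250.693 / 3.000 = 83.564 m.
Total = 11.558 + 83.564 = 95.122 m.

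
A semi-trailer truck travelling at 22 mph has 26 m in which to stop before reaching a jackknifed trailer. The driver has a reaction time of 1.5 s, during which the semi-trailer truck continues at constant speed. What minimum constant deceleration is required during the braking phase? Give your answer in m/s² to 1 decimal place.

22 mph × 0.44704 = 9.8349 m/s.
Distance covered during reaction = 9.8349 × 1.5 = 14.752 m.
Distance available for braking: 26 − 14.752 = 11.248 m.
v² = 2a·d ⇒ a = v²/(2d) = 9.8349² / (2 × 11.248) = 96.725 / 22.496 = 4.2997 m/s².

Required deceleration ≈ 4.3 m/s²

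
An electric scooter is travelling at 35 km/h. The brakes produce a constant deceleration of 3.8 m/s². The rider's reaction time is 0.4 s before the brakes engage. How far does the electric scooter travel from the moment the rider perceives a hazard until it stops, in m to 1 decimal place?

35 km/h ÷ 3.6 = 9.7222 m/s.
Reaction distance = v·t_r = 9.7222 × 0.4 = 3.889 m.
Braking distance = v²/(2a) = 9.7222² / (2 × 3.800) = 94.521 / 7.600 = 12.437 m.
Total = 3.889 + 12.437 = 16.326 m.

Total stopping distance ≈ 16.3 m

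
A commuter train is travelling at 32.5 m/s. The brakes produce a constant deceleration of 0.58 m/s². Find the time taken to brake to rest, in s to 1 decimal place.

Braking time ≈ 56.0 s

Braking time = v/a = 32.5000 / 0.580 = 56.034 s.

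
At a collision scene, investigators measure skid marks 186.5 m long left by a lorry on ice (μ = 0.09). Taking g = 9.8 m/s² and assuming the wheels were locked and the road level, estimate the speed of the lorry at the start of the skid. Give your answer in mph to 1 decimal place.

Initial speed ≈ 40.6 mph

Deceleration a = μg = 0.09 × 9.8 = 0.882 m/s².
v = √(2a·d) = √(2 × 0.882 × 186.5) = √328.986 = 18.1380 m/s.
= 18.1380 ÷ 0.44704 = 40.574 mph.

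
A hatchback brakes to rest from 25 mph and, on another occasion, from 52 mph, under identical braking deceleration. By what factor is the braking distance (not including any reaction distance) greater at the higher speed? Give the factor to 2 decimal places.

Factor ≈ 4.33

Braking distance d = v²/(2a), so with a fixed, d ∝ v².
Factor = (52/25)² = 2.0800² = 4.3264.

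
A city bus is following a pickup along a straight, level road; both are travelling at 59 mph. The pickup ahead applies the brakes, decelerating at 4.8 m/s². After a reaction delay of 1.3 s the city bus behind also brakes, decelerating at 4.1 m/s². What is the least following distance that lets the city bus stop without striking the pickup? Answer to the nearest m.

Minimum gap ≈ 47 m

59 mph × 0.44704 = 26.3754 m/s.
Leader travels v²/(2a_L) = 695.662 / 9.600 = 72.465 m before stopping.
Follower covers v·t_r = 26.3754 × 1.3 = 34.288 m while reacting, then v²/(2a_F) = 695.662 / 8.200 = 84.837 m while braking, for a total of 34.288 + 84.837 = 119.125 m.
Since a_F ≤ a_L and the follower starts braking later, the follower is never slower than the leader, so the closest approach is when both have stopped.
Minimum gap = 119.125 − 72.465 = 46.660 m.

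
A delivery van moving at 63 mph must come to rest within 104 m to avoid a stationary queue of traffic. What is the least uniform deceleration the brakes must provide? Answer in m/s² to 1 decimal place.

Required deceleration ≈ 3.8 m/s²

63 mph × 0.44704 = 28.1635 m/s.
v² = 2a·d ⇒ a = v²/(2d) = 28.1635² / (2 × 104.000) = 793.183 / 208.000 = 3.8134 m/s².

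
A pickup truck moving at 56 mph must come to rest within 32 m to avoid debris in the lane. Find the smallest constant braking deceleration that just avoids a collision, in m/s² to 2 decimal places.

Required deceleration ≈ 9.79 m/s²

56 mph × 0.44704 = 25.0342 m/s.
v² = 2a·d ⇒ a = v²/(2d) = 25.0342² / (2 × 32.000) = 626.711 / 64.000 = 9.7924 m/s².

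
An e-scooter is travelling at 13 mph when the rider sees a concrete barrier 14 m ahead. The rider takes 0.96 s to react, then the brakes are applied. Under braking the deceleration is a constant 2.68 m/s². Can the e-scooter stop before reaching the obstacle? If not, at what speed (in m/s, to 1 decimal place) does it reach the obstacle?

13 mph × 0.44704 = 5.8115 m/s.
Reaction distance = 5.8115 × 0.96 = 5.579 m.
Braking distance = v²/(2a) = 33.774 / 5.360 = 6.301 m.
Total stopping distance = 5.579 + 6.301 = 11.880 m, vs 14 m available — it stops with 14 − 11.880 = 2.120 m to spare.

Yes — it stops about 2.1 m short of the obstacle, so it never reaches it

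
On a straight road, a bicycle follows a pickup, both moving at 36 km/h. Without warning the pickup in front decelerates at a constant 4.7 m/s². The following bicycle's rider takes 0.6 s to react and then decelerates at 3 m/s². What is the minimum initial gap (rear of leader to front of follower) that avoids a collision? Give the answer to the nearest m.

Minimum gap ≈ 12 m

36 km/h ÷ 3.6 = 10.0000 m/s.
Leader travels v²/(2a_L) = 100.000 / 9.400 = 10.638 m before stopping.
Follower covers v·t_r = 10.0000 × 0.6 = 6.000 m while reacting, then v²/(2a_F) = 100.000 / 6.000 = 16.667 m while braking, for a total of 6.000 + 16.667 = 22.667 m.
Since a_F ≤ a_L and the follower starts braking later, the follower is never slower than the leader, so the closest approach is when both have stopped.
Minimum gap = 22.667 − 10.638 = 12.029 m.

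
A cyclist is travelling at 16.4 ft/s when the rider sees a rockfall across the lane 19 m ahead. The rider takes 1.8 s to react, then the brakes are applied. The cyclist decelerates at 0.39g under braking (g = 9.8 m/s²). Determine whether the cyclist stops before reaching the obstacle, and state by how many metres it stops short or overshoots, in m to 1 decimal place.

Yes — it stops 6.7 m short of the obstacle

16.4 ft/s × 0.3048 = 4.9987 m/s.
a = 0.39 × 9.8 = 3.822 m/s².
Reaction distance = 4.9987 × 1.8 = 8.998 m.
Braking distance = v²/(2a) = 24.987 / 7.644 = 3.269 m.
Total stopping distance = 8.998 + 3.269 = 12.267 m, vs 19 m available — it stops with 19 − 12.267 = 6.733 m to spare.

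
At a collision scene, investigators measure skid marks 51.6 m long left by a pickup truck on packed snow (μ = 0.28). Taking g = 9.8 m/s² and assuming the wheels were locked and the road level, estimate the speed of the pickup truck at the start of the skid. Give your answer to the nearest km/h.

Initial speed ≈ 61 km/h

Deceleration a = μg = 0.28 × 9.8 = 2.744 m/s².
v = √(2a·d) = √(2 × 2.744 × 51.6) = √283.181 = 16.8280 m/s.
= 16.8280 × 3.6 = 60.581 km/h.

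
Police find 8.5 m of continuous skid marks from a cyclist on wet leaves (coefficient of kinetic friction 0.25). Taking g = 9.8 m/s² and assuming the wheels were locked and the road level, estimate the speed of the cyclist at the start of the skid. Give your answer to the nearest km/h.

Initial speed ≈ 23 km/h

Deceleration a = μg = 0.25 × 9.8 = 2.450 m/s².
v = √(2a·d) = √(2 × 2.450 × 8.5) = √41.650 = 6.4537 m/s.
= 6.4537 × 3.6 = 23.233 km/h.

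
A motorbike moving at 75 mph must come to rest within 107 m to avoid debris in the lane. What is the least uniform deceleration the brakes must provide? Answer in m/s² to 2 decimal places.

75 mph × 0.44704 = 33.5280 m/s.
v² = 2a·d ⇒ a = v²/(2d) = 33.5280² / (2 × 107.000) = 1124.127 / 214.000 = 5.2529 m/s².

Required deceleration ≈ 5.25 m/s²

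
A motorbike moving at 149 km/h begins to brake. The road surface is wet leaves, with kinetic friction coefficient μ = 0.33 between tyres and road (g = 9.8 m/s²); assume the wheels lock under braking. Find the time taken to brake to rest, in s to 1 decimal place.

149 km/h ÷ 3.6 = 41.3889 m/s.
a = μg = 0.33 × 9.8 = 3.234 m/s².
Braking time = v/a = 41.3889 / 3.234 = 12.798 s.

Braking time ≈ 12.8 s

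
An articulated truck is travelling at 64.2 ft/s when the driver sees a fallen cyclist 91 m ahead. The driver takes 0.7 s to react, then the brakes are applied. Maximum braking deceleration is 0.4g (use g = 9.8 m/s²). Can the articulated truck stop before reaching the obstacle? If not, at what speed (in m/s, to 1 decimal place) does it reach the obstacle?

64.2 ft/s × 0.3048 = 19.5682 m/s.
a = 0.4 × 9.8 = 3.920 m/s².
Reaction distance = 19.5682 × 0.7 = 13.698 m.
Braking distance = v²/(2a) = 382.914 / 7.840 = 48.841 m.
Total stopping distance = 13.698 + 48.841 = 62.539 m, vs 91 m available — it stops with 91 − 62.539 = 28.461 m to spare.

Yes — it stops about 28.5 m short of the obstacle, so it never reaches it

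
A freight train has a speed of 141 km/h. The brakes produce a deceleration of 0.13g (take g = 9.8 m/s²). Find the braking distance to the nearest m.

141 km/h ÷ 3.6 = 39.1667 m/s.
a = 0.13 × 9.8 = 1.274 m/s².
Braking distance = v²/(2a) = 39.1667² / (2 × 1.274) = 1534.030 / 2.548 = 602.053 m.

Braking distance ≈ 602 m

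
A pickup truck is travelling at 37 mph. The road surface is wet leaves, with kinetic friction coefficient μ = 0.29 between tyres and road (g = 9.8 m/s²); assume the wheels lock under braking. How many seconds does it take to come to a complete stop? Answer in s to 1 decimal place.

Braking time ≈ 5.8 s

37 mph × 0.44704 = 16.5405 m/s.
a = μg = 0.29 × 9.8 = 2.842 m/s².
Braking time = v/a = 16.5405 / 2.842 = 5.820 s.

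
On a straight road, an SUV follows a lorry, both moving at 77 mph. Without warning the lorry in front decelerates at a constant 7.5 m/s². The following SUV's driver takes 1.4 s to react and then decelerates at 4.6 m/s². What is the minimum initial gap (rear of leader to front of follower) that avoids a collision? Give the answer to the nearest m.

77 mph × 0.44704 = 34.4221 m/s.
Leader travels v²/(2a_L) = 1184.881 / 15.000 = 78.992 m before stopping.
Follower covers v·t_r = 34.4221 × 1.4 = 48.191 m while reacting, then v²/(2a_F) = 1184.881 / 9.200 = 128.791 m while braking, for a total of 48.191 + 128.791 = 176.982 m.
Since a_F ≤ a_L and the follower starts braking later, the follower is never slower than the leader, so the closest approach is when both have stopped.
Minimum gap = 176.982 − 78.992 = 97.990 m.

Minimum gap ≈ 98 m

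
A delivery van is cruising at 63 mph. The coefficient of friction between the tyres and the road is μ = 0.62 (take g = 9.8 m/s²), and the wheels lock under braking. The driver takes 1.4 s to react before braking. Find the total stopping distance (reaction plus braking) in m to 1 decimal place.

63 mph × 0.44704 = 28.1635 m/s.
a = μg = 0.62 × 9.8 = 6.076 m/s².
Reaction distance = v·t_r = 28.1635 × 1.4 = 39.429 m.
Braking distance = v²/(2a) = 28.1635² / (2 × 6.076) = 793.183 / 12.152 = 65.272 m.
Total = 39.429 + 65.272 = 104.701 m.

Total stopping distance ≈ 104.7 m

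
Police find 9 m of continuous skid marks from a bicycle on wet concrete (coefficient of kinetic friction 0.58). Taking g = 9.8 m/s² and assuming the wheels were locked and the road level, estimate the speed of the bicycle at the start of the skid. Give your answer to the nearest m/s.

Initial speed ≈ 10 m/s

Deceleration a = μg = 0.58 × 9.8 = 5.684 m/s².
v = √(2a·d) = √(2 × 5.684 × 9) = √102.312 = 10.1149 m/s.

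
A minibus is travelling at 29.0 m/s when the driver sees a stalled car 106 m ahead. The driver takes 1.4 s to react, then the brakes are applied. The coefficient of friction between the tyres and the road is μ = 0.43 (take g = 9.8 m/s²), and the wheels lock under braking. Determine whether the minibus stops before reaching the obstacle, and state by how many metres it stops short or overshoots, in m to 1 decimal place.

a = μg = 0.43 × 9.8 = 4.214 m/s².
Reaction distance = 29.0000 × 1.4 = 40.600 m.
Braking distance = v²/(2a) = 841.000 / 8.428 = 99.786 m.
Total stopping distance = 40.600 + 99.786 = 140.386 m, vs 106 m available — it cannot stop in time and overshoots by 140.386 − 106 = 34.386 m.

No — it overshoots by 34.4 m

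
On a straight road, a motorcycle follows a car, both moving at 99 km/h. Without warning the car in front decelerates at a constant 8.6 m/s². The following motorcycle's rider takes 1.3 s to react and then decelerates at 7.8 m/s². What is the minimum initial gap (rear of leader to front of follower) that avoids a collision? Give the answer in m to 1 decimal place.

Minimum gap ≈ 40.3 m

99 km/h ÷ 3.6 = 27.5000 m/s.
Leader travels v²/(2a_L) = 756.250 / 17.200 = 43.968 m before stopping.
Follower covers v·t_r = 27.5000 × 1.3 = 35.750 m while reacting, then v²/(2a_F) = 756.250 / 15.600 = 48.478 m while braking, for a total of 35.750 + 48.478 = 84.228 m.
Since a_F ≤ a_L and the follower starts braking later, the follower is never slower than the leader, so the closest approach is when both have stopped.
Minimum gap = 84.228 − 43.968 = 40.260 m.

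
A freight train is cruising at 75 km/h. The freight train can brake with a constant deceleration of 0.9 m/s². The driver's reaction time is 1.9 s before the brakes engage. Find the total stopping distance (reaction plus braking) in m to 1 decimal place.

75 km/h ÷ 3.6 = 20.8333 m/s.
Reaction distance = v·t_r = 20.8333 × 1.9 = 39.583 m.
Braking distance = v²/(2a) = 20.8333² / (2 × 0.900) = 434.026 / 1.800 = 241.126 m.
Total = 39.583 + 241.126 = 280.709 m.

Total stopping distance ≈ 280.7 m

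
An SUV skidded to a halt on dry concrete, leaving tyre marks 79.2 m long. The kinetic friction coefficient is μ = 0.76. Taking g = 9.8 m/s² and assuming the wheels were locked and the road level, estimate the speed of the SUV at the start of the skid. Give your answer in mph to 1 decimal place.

Initial speed ≈ 76.8 mph

Deceleration a = μg = 0.76 × 9.8 = 7.448 m/s².
v = √(2a·d) = √(2 × 7.448 × 79.2) = √1179.763 = 34.3477 m/s.
= 34.3477 ÷ 0.44704 = 76.834 mph.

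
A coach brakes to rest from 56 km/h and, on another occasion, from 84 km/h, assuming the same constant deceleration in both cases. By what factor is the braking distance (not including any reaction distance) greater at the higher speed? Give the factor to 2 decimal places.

Factor ≈ 2.25

Braking distance d = v²/(2a), so with a fixed, d ∝ v².
Factor = (84/56)² = 1.5000² = 2.2500.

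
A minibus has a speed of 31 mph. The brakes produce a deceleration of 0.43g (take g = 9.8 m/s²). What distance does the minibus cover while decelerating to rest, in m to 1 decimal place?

Braking distance ≈ 22.8 m

31 mph × 0.44704 = 13.8582 m/s.
a = 0.43 × 9.8 = 4.214 m/s².
Braking distance = v²/(2a) = 13.8582² / (2 × 4.214) = 192.050 / 8.428 = 22.787 m.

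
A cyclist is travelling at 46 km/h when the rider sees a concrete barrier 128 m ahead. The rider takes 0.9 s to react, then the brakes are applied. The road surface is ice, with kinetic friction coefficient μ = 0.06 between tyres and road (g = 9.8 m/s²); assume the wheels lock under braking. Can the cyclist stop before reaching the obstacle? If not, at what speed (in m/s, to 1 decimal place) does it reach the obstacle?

46 km/h ÷ 3.6 = 12.7778 m/s.
a = μg = 0.06 × 9.8 = 0.588 m/s².
Reaction distance = 12.7778 × 0.9 = 11.500 m.
Braking distance needed to stop: v²/(2a) = 163.272 / 1.176 = 138.837 m, so total needed = 11.500 + 138.837 = 150.337 m > 128 m — it cannot stop.
Distance remaining when braking begins: 128 − 11.500 = 116.500 m.
v² = v₀² − 2a·d = 163.272 − 2 × 0.588 × 116.500 = 26.268 m²/s².
v = √26.268 = 5.125 m/s.

No — it strikes the obstacle at 5.1 m/s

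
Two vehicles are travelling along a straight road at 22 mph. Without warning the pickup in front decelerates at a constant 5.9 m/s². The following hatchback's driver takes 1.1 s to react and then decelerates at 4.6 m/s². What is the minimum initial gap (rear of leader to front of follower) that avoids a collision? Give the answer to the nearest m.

22 mph × 0.44704 = 9.8349 m/s.
Leader travels v²/(2a_L) = 96.725 / 11.800 = 8.197 m before stopping.
Follower covers v·t_r = 9.8349 × 1.1 = 10.818 m while reacting, then v²/(2a_F) = 96.725 / 9.200 = 10.514 m while braking, for a total of 10.818 + 10.514 = 21.332 m.
Since a_F ≤ a_L and the follower starts braking later, the follower is never slower than the leader, so the closest approach is when both have stopped.
Minimum gap = 21.332 − 8.197 = 13.135 m.

Minimum gap ≈ 13 m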